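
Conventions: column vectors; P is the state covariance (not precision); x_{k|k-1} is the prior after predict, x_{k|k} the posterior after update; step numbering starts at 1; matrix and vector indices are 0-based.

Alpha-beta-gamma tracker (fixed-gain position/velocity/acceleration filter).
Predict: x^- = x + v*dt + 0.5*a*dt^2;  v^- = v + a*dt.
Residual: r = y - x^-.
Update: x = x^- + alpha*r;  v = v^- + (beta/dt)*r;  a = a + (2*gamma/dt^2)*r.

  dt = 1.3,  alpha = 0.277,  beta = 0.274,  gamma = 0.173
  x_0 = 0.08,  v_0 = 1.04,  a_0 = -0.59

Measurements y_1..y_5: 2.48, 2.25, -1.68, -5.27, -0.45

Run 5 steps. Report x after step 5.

step 1: x_pred=0.9335  r=1.5465  x^+=1.3618  v^+=0.5990  a^+=-0.2734
step 2: x_pred=1.9095  r=0.3405  x^+=2.0038  v^+=0.3154  a^+=-0.2037
step 3: x_pred=2.2417  r=-3.9217  x^+=1.1554  v^+=-0.7760  a^+=-1.0066
step 4: x_pred=-0.7039  r=-4.5661  x^+=-1.9687  v^+=-3.0469  a^+=-1.9414
step 5: x_pred=-7.5702  r=7.1202  x^+=-5.5979  v^+=-4.0700  a^+=-0.4837

x_post = -5.5979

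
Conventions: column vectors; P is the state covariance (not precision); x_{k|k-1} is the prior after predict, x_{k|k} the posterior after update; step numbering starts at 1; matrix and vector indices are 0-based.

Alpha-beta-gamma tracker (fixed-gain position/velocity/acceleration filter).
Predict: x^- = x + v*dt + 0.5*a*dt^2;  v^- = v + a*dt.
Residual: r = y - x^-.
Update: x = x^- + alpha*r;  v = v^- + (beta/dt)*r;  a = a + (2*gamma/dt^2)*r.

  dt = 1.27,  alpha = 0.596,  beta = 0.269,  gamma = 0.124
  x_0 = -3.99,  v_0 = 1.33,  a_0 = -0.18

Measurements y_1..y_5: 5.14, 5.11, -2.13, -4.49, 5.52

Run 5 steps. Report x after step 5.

x_post = 1.3378

step 1: x_pred=-2.4461  r=7.5861  x^+=2.0752  v^+=2.7082  a^+=0.9864
step 2: x_pred=6.3102  r=-1.2002  x^+=5.5949  v^+=3.7068  a^+=0.8019
step 3: x_pred=10.9492  r=-13.0792  x^+=3.1540  v^+=1.9549  a^+=-1.2092
step 4: x_pred=4.6615  r=-9.1515  x^+=-0.7928  v^+=-1.5192  a^+=-2.6163
step 5: x_pred=-4.8320  r=10.3520  x^+=1.3378  v^+=-2.6492  a^+=-1.0246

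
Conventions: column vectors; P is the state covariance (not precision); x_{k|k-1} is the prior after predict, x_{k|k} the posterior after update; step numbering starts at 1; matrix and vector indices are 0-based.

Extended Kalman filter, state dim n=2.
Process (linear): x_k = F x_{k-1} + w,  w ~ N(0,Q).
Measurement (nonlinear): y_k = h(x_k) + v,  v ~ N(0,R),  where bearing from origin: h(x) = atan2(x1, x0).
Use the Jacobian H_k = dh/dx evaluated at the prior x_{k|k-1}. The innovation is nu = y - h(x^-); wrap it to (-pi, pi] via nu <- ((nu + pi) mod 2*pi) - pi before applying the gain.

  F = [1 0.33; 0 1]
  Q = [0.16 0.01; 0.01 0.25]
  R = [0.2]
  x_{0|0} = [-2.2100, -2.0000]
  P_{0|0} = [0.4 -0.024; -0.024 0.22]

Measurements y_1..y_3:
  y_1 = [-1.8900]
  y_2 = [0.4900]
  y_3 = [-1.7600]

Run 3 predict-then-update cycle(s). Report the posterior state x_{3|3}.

step 1: x^-=[-2.8700, -2.0000]  P^-=[0.5681 0.0586; 0.0586 0.4700]  H_jac=[0.1634 -0.2345]  S=[0.2365]  K=[0.3344; -0.4255]  nu=[0.6430]  x^+=[-2.6550, -2.2736]  P^+=[0.5417 0.0923; 0.0923 0.4272]
step 2: x^-=[-3.4052, -2.2736]  P^-=[0.8091 0.2432; 0.2432 0.6772]  H_jac=[0.1356 -0.2031]  S=[0.2294]  K=[0.2629; -0.4558]  nu=[3.0429]  x^+=[-2.6052, -3.6604]  P^+=[0.7932 0.2707; 0.2707 0.6295]
step 3: x^-=[-3.8131, -3.6604]  P^-=[1.2004 0.4885; 0.4885 0.8795]  H_jac=[0.1310 -0.1365]  S=[0.2195]  K=[0.4128; -0.2553]  nu=[0.6166]  x^+=[-3.5586, -3.8178]  P^+=[1.1630 0.5116; 0.5116 0.8652]

x_post = [-3.5586, -3.8178]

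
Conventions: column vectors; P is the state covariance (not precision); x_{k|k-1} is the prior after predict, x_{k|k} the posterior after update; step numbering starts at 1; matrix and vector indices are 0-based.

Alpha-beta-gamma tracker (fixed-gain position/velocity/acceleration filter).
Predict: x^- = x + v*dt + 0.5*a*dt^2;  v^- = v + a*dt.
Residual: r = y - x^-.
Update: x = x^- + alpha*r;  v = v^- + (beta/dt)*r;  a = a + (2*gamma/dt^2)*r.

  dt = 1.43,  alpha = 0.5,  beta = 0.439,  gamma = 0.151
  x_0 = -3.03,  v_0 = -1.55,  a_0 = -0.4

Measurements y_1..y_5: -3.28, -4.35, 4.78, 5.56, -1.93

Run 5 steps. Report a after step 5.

a_post = -0.6810

step 1: x_pred=-5.6555  r=2.3755  x^+=-4.4677  v^+=-1.3927  a^+=-0.0492
step 2: x_pred=-6.5096  r=2.1596  x^+=-5.4298  v^+=-0.8001  a^+=0.2698
step 3: x_pred=-6.2981  r=11.0781  x^+=-0.7591  v^+=2.9866  a^+=1.9058
step 4: x_pred=5.4604  r=0.0996  x^+=5.5102  v^+=5.7425  a^+=1.9205
step 5: x_pred=15.6856  r=-17.6156  x^+=6.8778  v^+=3.0810  a^+=-0.6810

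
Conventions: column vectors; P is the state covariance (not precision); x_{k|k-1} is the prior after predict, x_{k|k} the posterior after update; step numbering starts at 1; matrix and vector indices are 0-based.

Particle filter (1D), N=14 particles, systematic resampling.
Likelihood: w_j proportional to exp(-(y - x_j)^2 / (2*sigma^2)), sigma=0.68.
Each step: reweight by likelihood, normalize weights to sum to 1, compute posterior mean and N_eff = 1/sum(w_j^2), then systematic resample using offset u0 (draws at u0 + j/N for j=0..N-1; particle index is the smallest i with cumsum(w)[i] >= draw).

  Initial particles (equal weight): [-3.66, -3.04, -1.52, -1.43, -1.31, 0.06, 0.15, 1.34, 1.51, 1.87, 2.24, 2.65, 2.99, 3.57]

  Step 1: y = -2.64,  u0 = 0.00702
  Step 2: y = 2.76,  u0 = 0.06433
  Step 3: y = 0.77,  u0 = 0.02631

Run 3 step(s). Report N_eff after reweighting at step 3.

step 1: w=[0.1827, 0.4734, 0.1450, 0.1155, 0.0831, 0.0002, 0.0001, 0.0000, 0.0000, 0.0000, 0.0000, 0.0000, 0.0000, 0.0000]  mean=-2.6021  Neff=3.3477  idx=[0, 0, 0, 1, 1, 1, 1, 1, 1, 1, 2, 2, 3, 4]
step 2: w=[0.0000, 0.0000, 0.0000, 0.0000, 0.0000, 0.0000, 0.0000, 0.0000, 0.0000, 0.0000, 0.0914, 0.0914, 0.2084, 0.6088]  mean=-1.3734  Neff=2.3216  idx=[10, 11, 12, 12, 12, 13, 13, 13, 13, 13, 13, 13, 13, 13]
step 3: w=[0.0323, 0.0323, 0.0501, 0.0501, 0.0501, 0.0872, 0.0872, 0.0872, 0.0872, 0.0872, 0.0872, 0.0872, 0.0872, 0.0872]  mean=-1.3416  Neff=12.8036  idx=[0, 2, 4, 5, 6, 6, 7, 8, 9, 10, 11, 11, 12, 13]

N_eff = 12.8036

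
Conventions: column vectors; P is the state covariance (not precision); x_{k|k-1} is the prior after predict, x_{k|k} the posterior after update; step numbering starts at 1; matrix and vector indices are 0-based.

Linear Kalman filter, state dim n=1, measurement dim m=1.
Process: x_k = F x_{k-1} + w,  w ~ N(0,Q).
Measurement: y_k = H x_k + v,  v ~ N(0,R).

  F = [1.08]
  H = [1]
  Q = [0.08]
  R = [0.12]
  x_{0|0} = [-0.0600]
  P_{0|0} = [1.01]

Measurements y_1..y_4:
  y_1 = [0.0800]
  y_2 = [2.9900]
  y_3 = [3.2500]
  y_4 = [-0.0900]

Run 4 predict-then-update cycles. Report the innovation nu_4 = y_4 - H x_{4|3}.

innov = [-3.0729]

step 1: x^-=[-0.0648]  P^-=[1.2581]  S=[1.3781]  K=[0.9129]  nu=[0.1448]  x^+=[0.0674]  P^+=[0.1096]
step 2: x^-=[0.0728]  P^-=[0.2078]  S=[0.3278]  K=[0.6339]  nu=[2.9172]  x^+=[1.9220]  P^+=[0.0761]
step 3: x^-=[2.0758]  P^-=[0.1687]  S=[0.2887]  K=[0.5844]  nu=[1.1742]  x^+=[2.7620]  P^+=[0.0701]
step 4: x^-=[2.9829]  P^-=[0.1618]  S=[0.2818]  K=[0.5742]  nu=[-3.0729]  x^+=[1.2186]  P^+=[0.0689]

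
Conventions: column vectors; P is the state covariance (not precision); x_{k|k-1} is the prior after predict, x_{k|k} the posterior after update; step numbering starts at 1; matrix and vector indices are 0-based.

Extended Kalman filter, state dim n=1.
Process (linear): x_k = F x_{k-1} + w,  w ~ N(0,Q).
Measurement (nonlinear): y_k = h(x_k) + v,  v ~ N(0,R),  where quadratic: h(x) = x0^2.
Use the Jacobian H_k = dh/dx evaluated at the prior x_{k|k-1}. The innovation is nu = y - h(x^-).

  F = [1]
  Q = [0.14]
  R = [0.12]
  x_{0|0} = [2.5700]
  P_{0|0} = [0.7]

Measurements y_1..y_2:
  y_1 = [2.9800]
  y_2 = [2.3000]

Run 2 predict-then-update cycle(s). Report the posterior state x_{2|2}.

step 1: x^-=[2.5700]  P^-=[0.8400]  H_jac=[5.1400]  S=[22.3125]  K=[0.1935]  nu=[-3.6249]  x^+=[1.8686]  P^+=[0.0045]
step 2: x^-=[1.8686]  P^-=[0.1445]  H_jac=[3.7371]  S=[2.1383]  K=[0.2526]  nu=[-1.1915]  x^+=[1.5676]  P^+=[0.0081]

x_post = [1.5676]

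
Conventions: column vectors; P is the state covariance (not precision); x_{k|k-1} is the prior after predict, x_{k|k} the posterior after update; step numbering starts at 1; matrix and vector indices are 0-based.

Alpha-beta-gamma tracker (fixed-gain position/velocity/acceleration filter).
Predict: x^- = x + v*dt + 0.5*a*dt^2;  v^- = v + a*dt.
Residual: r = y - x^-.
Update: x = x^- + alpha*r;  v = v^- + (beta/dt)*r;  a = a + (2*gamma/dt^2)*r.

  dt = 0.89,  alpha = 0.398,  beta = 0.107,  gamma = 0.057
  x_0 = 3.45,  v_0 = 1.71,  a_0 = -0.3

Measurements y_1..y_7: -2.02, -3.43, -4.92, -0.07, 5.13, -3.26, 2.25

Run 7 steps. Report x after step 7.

step 1: x_pred=4.8531  r=-6.8731  x^+=2.1176  v^+=0.6167  a^+=-1.2892
step 2: x_pred=2.1559  r=-5.5859  x^+=-0.0673  v^+=-1.2022  a^+=-2.0931
step 3: x_pred=-1.9663  r=-2.9537  x^+=-3.1419  v^+=-3.4202  a^+=-2.5182
step 4: x_pred=-7.1832  r=7.1132  x^+=-4.3521  v^+=-4.8062  a^+=-1.4945
step 5: x_pred=-9.2216  r=14.3516  x^+=-3.5097  v^+=-4.4109  a^+=0.5710
step 6: x_pred=-7.2092  r=3.9492  x^+=-5.6374  v^+=-3.4279  a^+=1.1394
step 7: x_pred=-8.2370  r=10.4870  x^+=-4.0632  v^+=-1.1530  a^+=2.6487

x_post = -4.0632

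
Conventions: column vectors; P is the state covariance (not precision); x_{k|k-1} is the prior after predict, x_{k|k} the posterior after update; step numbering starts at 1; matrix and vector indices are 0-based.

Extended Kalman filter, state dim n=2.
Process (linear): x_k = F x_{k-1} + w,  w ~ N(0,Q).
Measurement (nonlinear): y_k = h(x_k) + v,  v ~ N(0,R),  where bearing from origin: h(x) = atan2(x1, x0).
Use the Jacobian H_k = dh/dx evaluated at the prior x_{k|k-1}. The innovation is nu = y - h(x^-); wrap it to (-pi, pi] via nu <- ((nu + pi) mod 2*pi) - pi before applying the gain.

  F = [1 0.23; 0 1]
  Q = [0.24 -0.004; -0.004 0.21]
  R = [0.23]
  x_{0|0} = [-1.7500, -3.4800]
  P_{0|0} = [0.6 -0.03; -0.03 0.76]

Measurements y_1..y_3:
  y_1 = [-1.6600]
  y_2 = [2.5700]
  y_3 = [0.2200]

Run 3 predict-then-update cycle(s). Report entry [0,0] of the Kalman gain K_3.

step 1: x^-=[-2.5504, -3.4800]  P^-=[0.8664 0.1408; 0.1408 0.9700]  H_jac=[0.1869 -0.1370]  S=[0.2713]  K=[0.5260; -0.3929]  nu=[0.5432]  x^+=[-2.2647, -3.6934]  P^+=[0.7914 0.1969; 0.1969 0.9281]
step 2: x^-=[-3.1142, -3.6934]  P^-=[1.1710 0.4063; 0.4063 1.1381]  H_jac=[0.1582 -0.1334]  S=[0.2624]  K=[0.4995; -0.3337]  nu=[-1.4419]  x^+=[-3.8344, -3.2123]  P^+=[1.1055 0.4501; 0.4501 1.1089]
step 3: x^-=[-4.5733, -3.2123]  P^-=[1.6112 0.7011; 0.7011 1.3189]  H_jac=[0.1028 -0.1464]  S=[0.2542]  K=[0.2480; -0.4760]  nu=[2.7492]  x^+=[-3.8914, -4.5211]  P^+=[1.5956 0.7311; 0.7311 1.2613]

K[0,0] = 0.2480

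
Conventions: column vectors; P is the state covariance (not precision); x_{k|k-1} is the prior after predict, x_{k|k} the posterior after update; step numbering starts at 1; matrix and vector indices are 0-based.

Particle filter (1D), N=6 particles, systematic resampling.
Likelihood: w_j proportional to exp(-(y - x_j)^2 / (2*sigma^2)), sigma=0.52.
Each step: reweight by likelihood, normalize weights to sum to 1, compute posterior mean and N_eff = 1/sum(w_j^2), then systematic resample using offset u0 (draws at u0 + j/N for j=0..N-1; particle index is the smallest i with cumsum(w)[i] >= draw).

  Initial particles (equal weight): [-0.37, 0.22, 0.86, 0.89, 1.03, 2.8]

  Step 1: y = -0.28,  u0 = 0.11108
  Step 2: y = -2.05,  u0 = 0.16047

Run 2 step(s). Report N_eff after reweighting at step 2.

step 1: w=[0.5393, 0.3448, 0.0495, 0.0436, 0.0229, 0.0000]  mean=-0.0187  Neff=2.4123  idx=[0, 0, 0, 1, 1, 3]
step 2: w=[0.3304, 0.3304, 0.3304, 0.0044, 0.0044, 0.0000]  mean=-0.3648  Neff=3.0537  idx=[0, 0, 1, 1, 2, 3]

N_eff = 3.0537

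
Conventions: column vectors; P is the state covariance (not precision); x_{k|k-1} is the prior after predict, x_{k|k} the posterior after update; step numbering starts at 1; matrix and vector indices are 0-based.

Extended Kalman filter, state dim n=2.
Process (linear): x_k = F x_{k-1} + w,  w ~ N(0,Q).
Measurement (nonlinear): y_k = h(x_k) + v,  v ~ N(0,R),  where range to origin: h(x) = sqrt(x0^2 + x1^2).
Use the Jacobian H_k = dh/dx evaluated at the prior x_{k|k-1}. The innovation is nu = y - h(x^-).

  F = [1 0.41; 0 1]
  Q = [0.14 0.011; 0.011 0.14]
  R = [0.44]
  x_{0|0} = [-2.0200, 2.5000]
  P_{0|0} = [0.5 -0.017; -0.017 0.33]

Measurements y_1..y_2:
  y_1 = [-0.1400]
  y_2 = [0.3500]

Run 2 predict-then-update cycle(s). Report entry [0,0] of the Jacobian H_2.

step 1: x^-=[-0.9950, 2.5000]  P^-=[0.6815 0.1293; 0.1293 0.4700]  H_jac=[-0.3698 0.9291]  S=[0.8501]  K=[-0.1551; 0.4575]  nu=[-2.8307]  x^+=[-0.5558, 1.2051]  P^+=[0.6611 0.1896; 0.1896 0.2921]
step 2: x^-=[-0.0617, 1.2051]  P^-=[1.0057 0.3204; 0.3204 0.4321]  H_jac=[-0.0512 0.9987]  S=[0.8409]  K=[0.3193; 0.4937]  nu=[-0.8567]  x^+=[-0.3353, 0.7821]  P^+=[0.9199 0.1878; 0.1878 0.2271]

H_jac[0,0] = -0.0512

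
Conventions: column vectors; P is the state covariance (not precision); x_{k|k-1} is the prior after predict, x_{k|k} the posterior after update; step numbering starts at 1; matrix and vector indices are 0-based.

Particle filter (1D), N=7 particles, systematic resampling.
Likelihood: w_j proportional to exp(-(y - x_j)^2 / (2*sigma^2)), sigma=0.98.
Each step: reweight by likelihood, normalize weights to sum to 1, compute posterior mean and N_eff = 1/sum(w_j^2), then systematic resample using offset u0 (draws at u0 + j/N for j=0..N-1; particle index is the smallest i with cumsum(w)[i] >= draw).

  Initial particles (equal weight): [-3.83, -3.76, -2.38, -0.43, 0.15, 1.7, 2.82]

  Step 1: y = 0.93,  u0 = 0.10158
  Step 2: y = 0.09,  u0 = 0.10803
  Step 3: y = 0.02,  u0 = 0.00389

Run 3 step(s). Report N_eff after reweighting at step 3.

N_eff = 6.4135

step 1: w=[0.0000, 0.0000, 0.0017, 0.1905, 0.3636, 0.3665, 0.0777]  mean=0.8108  Neff=3.2377  idx=[3, 4, 4, 4, 5, 5, 6]
step 2: w=[0.1973, 0.2267, 0.2267, 0.2267, 0.0589, 0.0589, 0.0047]  mean=0.2307  Neff=4.9974  idx=[0, 1, 1, 2, 3, 3, 5]
step 3: w=[0.1479, 0.1629, 0.1629, 0.1629, 0.1629, 0.1629, 0.0378]  mean=0.1228  Neff=6.4135  idx=[0, 0, 1, 2, 3, 4, 5]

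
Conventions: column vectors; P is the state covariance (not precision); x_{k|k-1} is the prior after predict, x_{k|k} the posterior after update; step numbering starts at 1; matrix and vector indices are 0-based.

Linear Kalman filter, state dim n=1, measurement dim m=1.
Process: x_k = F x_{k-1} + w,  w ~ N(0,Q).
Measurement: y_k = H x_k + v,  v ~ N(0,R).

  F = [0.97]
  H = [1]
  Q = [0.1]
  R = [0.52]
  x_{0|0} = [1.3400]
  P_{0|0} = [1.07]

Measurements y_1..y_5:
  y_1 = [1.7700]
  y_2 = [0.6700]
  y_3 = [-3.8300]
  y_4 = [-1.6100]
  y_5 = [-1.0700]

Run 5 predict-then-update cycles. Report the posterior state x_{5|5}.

step 1: x^-=[1.2998]  P^-=[1.1068]  S=[1.6268]  K=[0.6803]  nu=[0.4702]  x^+=[1.6197]  P^+=[0.3538]
step 2: x^-=[1.5711]  P^-=[0.4329]  S=[0.9529]  K=[0.4543]  nu=[-0.9011]  x^+=[1.1618]  P^+=[0.2362]
step 3: x^-=[1.1269]  P^-=[0.3223]  S=[0.8423]  K=[0.3826]  nu=[-4.9569]  x^+=[-0.7697]  P^+=[0.1990]
step 4: x^-=[-0.7466]  P^-=[0.2872]  S=[0.8072]  K=[0.3558]  nu=[-0.8634]  x^+=[-1.0538]  P^+=[0.1850]
step 5: x^-=[-1.0222]  P^-=[0.2741]  S=[0.7941]  K=[0.3452]  nu=[-0.0478]  x^+=[-1.0387]  P^+=[0.1795]

x_post = [-1.0387]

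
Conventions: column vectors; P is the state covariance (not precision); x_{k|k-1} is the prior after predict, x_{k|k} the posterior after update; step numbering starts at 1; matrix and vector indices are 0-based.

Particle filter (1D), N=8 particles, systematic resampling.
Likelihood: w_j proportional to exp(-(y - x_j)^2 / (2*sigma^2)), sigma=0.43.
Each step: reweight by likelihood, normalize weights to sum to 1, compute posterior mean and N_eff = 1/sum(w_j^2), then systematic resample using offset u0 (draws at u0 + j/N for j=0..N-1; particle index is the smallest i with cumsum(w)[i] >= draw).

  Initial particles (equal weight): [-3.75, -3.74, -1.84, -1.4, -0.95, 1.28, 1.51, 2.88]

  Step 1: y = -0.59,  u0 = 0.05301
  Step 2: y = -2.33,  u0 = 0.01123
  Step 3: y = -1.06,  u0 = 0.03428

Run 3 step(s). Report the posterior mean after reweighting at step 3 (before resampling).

post_mean = -1.3285

step 1: w=[0.0000, 0.0000, 0.0165, 0.1909, 0.7926, 0.0001, 0.0000, 0.0000]  mean=-1.0503  Neff=1.5040  idx=[3, 3, 4, 4, 4, 4, 4, 4]
step 2: w=[0.4236, 0.4236, 0.0255, 0.0255, 0.0255, 0.0255, 0.0255, 0.0255]  mean=-1.3312  Neff=2.7569  idx=[0, 0, 0, 0, 1, 1, 1, 3]
step 3: w=[0.1201, 0.1201, 0.1201, 0.1201, 0.1201, 0.1201, 0.1201, 0.1590]  mean=-1.3285  Neff=7.9166  idx=[0, 1, 2, 3, 4, 5, 6, 7]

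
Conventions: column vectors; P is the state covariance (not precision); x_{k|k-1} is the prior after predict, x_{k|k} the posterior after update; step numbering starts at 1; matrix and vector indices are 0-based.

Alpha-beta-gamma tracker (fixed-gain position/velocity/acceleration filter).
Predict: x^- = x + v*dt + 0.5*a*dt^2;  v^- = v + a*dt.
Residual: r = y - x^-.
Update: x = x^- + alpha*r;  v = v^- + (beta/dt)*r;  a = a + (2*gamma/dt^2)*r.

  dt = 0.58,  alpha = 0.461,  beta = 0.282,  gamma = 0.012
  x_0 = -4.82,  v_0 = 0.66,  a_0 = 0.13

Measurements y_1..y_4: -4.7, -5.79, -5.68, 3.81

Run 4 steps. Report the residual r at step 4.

step 1: x_pred=-4.4153  r=-0.2847  x^+=-4.5466  v^+=0.5970  a^+=0.1097
step 2: x_pred=-4.1819  r=-1.6081  x^+=-4.9232  v^+=-0.1213  a^+=-0.0050
step 3: x_pred=-4.9944  r=-0.6856  x^+=-5.3105  v^+=-0.4575  a^+=-0.0540
step 4: x_pred=-5.5849  r=9.3949  x^+=-1.2539  v^+=4.0790  a^+=0.6163

resid = 9.3949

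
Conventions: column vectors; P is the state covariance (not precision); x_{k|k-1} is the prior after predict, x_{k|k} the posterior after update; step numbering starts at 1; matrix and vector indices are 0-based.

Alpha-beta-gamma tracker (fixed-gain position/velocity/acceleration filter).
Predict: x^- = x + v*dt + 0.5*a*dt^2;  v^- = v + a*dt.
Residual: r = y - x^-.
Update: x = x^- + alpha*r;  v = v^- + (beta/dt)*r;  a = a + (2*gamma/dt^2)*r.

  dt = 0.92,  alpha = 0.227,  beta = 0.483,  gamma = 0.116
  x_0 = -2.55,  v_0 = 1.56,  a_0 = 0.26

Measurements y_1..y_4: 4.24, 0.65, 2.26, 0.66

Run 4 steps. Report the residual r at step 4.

step 1: x_pred=-1.0048  r=5.2448  x^+=0.1858  v^+=4.5527  a^+=1.6976
step 2: x_pred=5.0927  r=-4.4427  x^+=4.0842  v^+=3.7821  a^+=0.4798
step 3: x_pred=7.7668  r=-5.5068  x^+=6.5168  v^+=1.3325  a^+=-1.0296
step 4: x_pred=7.3069  r=-6.6469  x^+=5.7981  v^+=-3.1044  a^+=-2.8515

resid = -6.6469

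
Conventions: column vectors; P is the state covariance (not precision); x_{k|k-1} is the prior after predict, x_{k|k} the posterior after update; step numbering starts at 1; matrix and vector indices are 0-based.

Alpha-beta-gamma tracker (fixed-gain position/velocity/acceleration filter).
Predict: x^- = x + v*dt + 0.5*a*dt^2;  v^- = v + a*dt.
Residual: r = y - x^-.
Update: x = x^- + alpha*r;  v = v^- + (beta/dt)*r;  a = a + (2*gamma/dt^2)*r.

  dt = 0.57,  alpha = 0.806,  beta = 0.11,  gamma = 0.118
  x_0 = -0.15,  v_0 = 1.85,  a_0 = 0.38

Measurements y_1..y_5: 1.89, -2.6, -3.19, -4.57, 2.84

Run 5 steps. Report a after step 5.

step 1: x_pred=0.9662  r=0.9238  x^+=1.7108  v^+=2.2449  a^+=1.0510
step 2: x_pred=3.1611  r=-5.7611  x^+=-1.4823  v^+=1.7322  a^+=-3.1337
step 3: x_pred=-1.0041  r=-2.1859  x^+=-2.7659  v^+=-0.4759  a^+=-4.7215
step 4: x_pred=-3.8042  r=-0.7658  x^+=-4.4214  v^+=-3.3150  a^+=-5.2778
step 5: x_pred=-7.1683  r=10.0083  x^+=0.8984  v^+=-4.3919  a^+=1.9921

a_post = 1.9921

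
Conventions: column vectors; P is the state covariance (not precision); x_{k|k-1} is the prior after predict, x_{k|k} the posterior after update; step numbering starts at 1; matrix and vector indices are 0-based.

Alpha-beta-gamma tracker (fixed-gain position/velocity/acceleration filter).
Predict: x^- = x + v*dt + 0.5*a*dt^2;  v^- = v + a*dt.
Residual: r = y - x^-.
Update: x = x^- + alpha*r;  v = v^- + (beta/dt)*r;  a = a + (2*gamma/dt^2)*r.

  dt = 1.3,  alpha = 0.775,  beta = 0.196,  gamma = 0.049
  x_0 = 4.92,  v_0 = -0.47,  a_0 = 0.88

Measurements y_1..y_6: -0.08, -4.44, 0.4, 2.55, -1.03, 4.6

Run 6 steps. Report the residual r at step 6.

resid = 2.4130

step 1: x_pred=5.0526  r=-5.1326  x^+=1.0748  v^+=-0.0998  a^+=0.5824
step 2: x_pred=1.4371  r=-5.8771  x^+=-3.1176  v^+=-0.2289  a^+=0.2416
step 3: x_pred=-3.2110  r=3.6110  x^+=-0.4125  v^+=0.6296  a^+=0.4510
step 4: x_pred=0.7871  r=1.7629  x^+=2.1533  v^+=1.4817  a^+=0.5532
step 5: x_pred=4.5469  r=-5.5769  x^+=0.2248  v^+=1.3600  a^+=0.2298
step 6: x_pred=2.1870  r=2.4130  x^+=4.0571  v^+=2.0225  a^+=0.3697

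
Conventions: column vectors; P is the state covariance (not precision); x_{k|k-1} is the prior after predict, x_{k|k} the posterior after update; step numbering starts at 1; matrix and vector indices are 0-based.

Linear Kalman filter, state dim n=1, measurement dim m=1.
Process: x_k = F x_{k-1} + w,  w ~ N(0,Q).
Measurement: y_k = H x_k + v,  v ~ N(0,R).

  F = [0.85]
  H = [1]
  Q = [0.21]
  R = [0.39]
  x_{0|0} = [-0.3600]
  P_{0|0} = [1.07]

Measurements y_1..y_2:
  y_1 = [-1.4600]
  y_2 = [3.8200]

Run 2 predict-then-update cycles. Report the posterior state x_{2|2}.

step 1: x^-=[-0.3060]  P^-=[0.9831]  S=[1.3731]  K=[0.7160]  nu=[-1.1540]  x^+=[-1.1322]  P^+=[0.2792]
step 2: x^-=[-0.9624]  P^-=[0.4117]  S=[0.8017]  K=[0.5136]  nu=[4.7824]  x^+=[1.4936]  P^+=[0.2003]

x_post = [1.4936]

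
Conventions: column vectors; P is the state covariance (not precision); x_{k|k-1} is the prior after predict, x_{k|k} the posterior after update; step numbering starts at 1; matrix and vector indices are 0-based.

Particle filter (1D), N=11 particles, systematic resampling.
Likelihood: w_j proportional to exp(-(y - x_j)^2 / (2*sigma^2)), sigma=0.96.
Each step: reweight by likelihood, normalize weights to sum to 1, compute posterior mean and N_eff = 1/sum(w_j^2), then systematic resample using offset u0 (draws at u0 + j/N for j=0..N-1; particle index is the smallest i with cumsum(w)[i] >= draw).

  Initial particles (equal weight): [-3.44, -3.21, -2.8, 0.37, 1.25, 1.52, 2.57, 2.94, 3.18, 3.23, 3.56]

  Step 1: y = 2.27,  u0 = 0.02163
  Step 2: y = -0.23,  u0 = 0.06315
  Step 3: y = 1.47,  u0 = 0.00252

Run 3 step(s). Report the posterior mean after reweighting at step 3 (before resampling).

post_mean = 1.0105

step 1: w=[0.0000, 0.0000, 0.0000, 0.0292, 0.1177, 0.1525, 0.1971, 0.1622, 0.1320, 0.1255, 0.0839]  mean=2.4968  Neff=6.9782  idx=[3, 4, 5, 5, 6, 6, 7, 7, 8, 9, 10]
step 2: w=[0.5315, 0.1969, 0.1227, 0.1227, 0.0092, 0.0092, 0.0028, 0.0028, 0.0012, 0.0010, 0.0003]  mean=0.8870  Neff=2.8450  idx=[0, 0, 0, 0, 0, 0, 1, 1, 2, 3, 3]
step 3: w=[0.0644, 0.0644, 0.0644, 0.0644, 0.0644, 0.0644, 0.1209, 0.1209, 0.1240, 0.1240, 0.1240]  mean=1.0105  Neff=9.9792  idx=[0, 1, 2, 4, 5, 6, 7, 8, 8, 9, 10]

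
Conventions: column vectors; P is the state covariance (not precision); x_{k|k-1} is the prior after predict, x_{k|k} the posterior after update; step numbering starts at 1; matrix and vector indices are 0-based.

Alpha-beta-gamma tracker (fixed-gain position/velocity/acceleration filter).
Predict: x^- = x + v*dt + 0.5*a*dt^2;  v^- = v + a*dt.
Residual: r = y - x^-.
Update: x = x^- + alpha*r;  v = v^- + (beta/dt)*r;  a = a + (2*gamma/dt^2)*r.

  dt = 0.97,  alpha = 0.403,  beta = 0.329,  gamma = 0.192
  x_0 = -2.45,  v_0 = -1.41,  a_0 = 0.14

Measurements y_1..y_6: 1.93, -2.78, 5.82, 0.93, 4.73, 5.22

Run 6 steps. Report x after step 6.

step 1: x_pred=-3.7518  r=5.6818  x^+=-1.4621  v^+=0.6529  a^+=2.4589
step 2: x_pred=0.3281  r=-3.1081  x^+=-0.9245  v^+=1.9839  a^+=1.1904
step 3: x_pred=1.5599  r=4.2601  x^+=3.2767  v^+=4.5835  a^+=2.9290
step 4: x_pred=9.1007  r=-8.1707  x^+=5.8079  v^+=4.6534  a^+=-0.4056
step 5: x_pred=10.1308  r=-5.4008  x^+=7.9543  v^+=2.4281  a^+=-2.6098
step 6: x_pred=9.0818  r=-3.8618  x^+=7.5255  v^+=-1.4132  a^+=-4.1859

x_post = 7.5255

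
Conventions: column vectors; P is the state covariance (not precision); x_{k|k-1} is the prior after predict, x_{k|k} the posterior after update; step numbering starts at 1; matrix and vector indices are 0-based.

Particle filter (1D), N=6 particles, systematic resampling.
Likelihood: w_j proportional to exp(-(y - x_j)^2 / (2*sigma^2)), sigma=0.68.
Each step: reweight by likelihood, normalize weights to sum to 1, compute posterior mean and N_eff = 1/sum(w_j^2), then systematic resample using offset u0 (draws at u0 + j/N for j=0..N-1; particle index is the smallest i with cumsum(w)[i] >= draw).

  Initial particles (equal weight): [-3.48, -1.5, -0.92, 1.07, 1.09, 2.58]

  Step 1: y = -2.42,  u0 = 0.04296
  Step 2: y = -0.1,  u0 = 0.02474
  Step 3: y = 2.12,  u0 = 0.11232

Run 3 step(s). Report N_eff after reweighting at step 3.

step 1: w=[0.3780, 0.5101, 0.1118, 0.0000, 0.0000, 0.0000]  mean=-2.1836  Neff=2.4058  idx=[0, 0, 0, 1, 1, 1]
step 2: w=[0.0000, 0.0000, 0.0000, 0.3333, 0.3333, 0.3333]  mean=-1.5001  Neff=3.0002  idx=[3, 3, 4, 4, 5, 5]
step 3: w=[0.1667, 0.1667, 0.1667, 0.1667, 0.1667, 0.1667]  mean=-1.5000  Neff=6.0000  idx=[0, 1, 2, 3, 4, 5]

N_eff = 6.0000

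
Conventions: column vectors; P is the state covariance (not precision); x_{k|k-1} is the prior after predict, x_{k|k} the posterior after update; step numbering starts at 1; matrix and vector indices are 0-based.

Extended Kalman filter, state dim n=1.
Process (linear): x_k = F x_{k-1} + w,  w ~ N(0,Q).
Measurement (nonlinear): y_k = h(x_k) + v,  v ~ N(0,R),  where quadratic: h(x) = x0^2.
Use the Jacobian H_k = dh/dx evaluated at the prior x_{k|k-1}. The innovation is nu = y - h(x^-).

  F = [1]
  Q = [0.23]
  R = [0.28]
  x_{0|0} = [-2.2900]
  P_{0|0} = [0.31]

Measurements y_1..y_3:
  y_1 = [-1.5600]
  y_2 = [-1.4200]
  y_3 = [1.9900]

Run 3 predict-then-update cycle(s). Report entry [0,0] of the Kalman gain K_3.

K[0,0] = 0.1233

step 1: x^-=[-2.2900]  P^-=[0.5400]  H_jac=[-4.5800]  S=[11.6073]  K=[-0.2131]  nu=[-6.8041]  x^+=[-0.8402]  P^+=[0.0130]
step 2: x^-=[-0.8402]  P^-=[0.2430]  H_jac=[-1.6805]  S=[0.9663]  K=[-0.4226]  nu=[-2.1260]  x^+=[0.0583]  P^+=[0.0704]
step 3: x^-=[0.0583]  P^-=[0.3004]  H_jac=[0.1166]  S=[0.2841]  K=[0.1233]  nu=[1.9866]  x^+=[0.3033]  P^+=[0.2961]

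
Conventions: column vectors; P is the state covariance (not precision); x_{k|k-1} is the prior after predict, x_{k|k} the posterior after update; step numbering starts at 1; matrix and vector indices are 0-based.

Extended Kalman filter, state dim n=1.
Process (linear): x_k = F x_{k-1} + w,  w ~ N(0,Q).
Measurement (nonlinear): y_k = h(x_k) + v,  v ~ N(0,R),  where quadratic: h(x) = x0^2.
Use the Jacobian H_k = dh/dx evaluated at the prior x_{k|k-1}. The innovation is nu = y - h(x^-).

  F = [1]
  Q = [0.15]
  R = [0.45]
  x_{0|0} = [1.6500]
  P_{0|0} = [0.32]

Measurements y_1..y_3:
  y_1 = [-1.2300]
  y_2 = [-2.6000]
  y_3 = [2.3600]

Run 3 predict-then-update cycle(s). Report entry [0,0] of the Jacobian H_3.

step 1: x^-=[1.6500]  P^-=[0.4700]  H_jac=[3.3000]  S=[5.5683]  K=[0.2785]  nu=[-3.9525]  x^+=[0.5491]  P^+=[0.0380]
step 2: x^-=[0.5491]  P^-=[0.1880]  H_jac=[1.0981]  S=[0.6767]  K=[0.3051]  nu=[-2.9015]  x^+=[-0.3361]  P^+=[0.1250]
step 3: x^-=[-0.3361]  P^-=[0.2750]  H_jac=[-0.6721]  S=[0.5742]  K=[-0.3219]  nu=[2.2471]  x^+=[-1.0594]  P^+=[0.2155]

H_jac[0,0] = -0.6721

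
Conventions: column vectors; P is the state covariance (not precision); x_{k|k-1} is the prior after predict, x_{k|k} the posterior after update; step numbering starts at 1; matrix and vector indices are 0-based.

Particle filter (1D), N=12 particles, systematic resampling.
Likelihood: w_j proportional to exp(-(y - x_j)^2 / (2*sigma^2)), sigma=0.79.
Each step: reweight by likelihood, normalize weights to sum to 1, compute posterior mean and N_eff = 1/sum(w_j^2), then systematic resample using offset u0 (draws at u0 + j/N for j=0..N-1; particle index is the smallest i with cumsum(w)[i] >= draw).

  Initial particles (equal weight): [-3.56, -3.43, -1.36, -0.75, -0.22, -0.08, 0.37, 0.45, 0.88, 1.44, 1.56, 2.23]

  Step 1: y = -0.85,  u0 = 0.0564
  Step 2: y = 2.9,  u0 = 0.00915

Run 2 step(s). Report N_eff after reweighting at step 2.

N_eff = 1.4819

step 1: w=[0.0007, 0.0013, 0.2115, 0.2584, 0.1896, 0.1620, 0.0791, 0.0673, 0.0237, 0.0039, 0.0025, 0.0001]  mean=-0.4529  Neff=5.4038  idx=[2, 2, 3, 3, 3, 4, 4, 4, 5, 5, 6, 8]
step 2: w=[0.0000, 0.0000, 0.0005, 0.0005, 0.0005, 0.0087, 0.0087, 0.0087, 0.0173, 0.0173, 0.1264, 0.8112]  mean=0.7509  Neff=1.4819  idx=[5, 10, 10, 11, 11, 11, 11, 11, 11, 11, 11, 11]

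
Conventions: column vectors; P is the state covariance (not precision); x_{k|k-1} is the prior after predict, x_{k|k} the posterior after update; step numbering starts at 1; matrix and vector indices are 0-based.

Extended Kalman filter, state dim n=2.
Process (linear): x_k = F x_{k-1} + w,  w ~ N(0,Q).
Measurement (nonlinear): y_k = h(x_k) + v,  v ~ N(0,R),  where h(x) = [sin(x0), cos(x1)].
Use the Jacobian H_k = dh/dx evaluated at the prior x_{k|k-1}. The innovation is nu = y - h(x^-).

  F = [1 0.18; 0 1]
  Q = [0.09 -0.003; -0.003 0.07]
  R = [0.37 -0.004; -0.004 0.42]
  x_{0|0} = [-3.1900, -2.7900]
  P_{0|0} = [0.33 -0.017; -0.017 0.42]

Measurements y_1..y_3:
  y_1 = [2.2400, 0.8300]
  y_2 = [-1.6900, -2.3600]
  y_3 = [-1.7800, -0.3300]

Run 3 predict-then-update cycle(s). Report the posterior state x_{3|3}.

x_post = [-7.3004, -3.6155]

step 1: x^-=[-3.6922, -2.7900]  P^-=[0.4275 0.0556; 0.0556 0.4900]  H_jac=[-0.8522 0.0000; 0.0000 0.3444]  S=[0.6805 -0.0203; -0.0203 0.4781]  K=[-0.5349 0.0173; -0.0592 0.3504]  nu=[1.7168, 1.7688]  x^+=[-4.5798, -2.2717]  P^+=[0.2323 0.0273; 0.0273 0.4281]
step 2: x^-=[-4.9887, -2.2717]  P^-=[0.3460 0.1014; 0.1014 0.4981]  H_jac=[0.2728 0.0000; 0.0000 0.7642]  S=[0.3958 0.0171; 0.0171 0.7109]  K=[0.2341 0.1033; 0.0468 0.5343]  nu=[-2.6521, -1.7151]  x^+=[-5.7867, -3.3121]  P^+=[0.3159 0.0556; 0.0556 0.2934]
step 3: x^-=[-6.3829, -3.3121]  P^-=[0.4354 0.1054; 0.1054 0.3634]  H_jac=[0.9950 0.0000; 0.0000 -0.1697]  S=[0.8011 -0.0218; -0.0218 0.4305]  K=[0.5404 -0.0142; 0.1272 -0.1368]  nu=[-1.6805, 0.6555]  x^+=[-7.3004, -3.6155]  P^+=[0.2010 0.0478; 0.0478 0.3416]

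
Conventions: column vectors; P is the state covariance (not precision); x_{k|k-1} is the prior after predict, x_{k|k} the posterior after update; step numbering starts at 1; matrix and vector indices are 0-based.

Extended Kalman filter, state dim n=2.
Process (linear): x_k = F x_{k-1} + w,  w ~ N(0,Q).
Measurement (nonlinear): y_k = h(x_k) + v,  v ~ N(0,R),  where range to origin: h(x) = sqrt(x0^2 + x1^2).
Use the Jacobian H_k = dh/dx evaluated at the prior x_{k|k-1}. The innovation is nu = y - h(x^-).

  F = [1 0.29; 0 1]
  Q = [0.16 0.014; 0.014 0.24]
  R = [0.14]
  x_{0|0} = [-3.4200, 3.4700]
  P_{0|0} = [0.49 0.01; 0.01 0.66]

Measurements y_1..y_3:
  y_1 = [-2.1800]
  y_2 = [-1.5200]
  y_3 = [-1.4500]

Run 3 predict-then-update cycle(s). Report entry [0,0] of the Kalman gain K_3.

step 1: x^-=[-2.4137, 3.4700]  P^-=[0.7113 0.2154; 0.2154 0.9000]  H_jac=[-0.5710 0.8209]  S=[0.7765]  K=[-0.2954; 0.7931]  nu=[-6.4069]  x^+=[-0.5214, -1.6111]  P^+=[0.6436 0.3973; 0.3973 0.4116]
step 2: x^-=[-0.9886, -1.6111]  P^-=[1.0686 0.5307; 0.5307 0.6516]  H_jac=[-0.5230 -0.8523]  S=[1.3788]  K=[-0.7334; -0.6041]  nu=[-3.4103]  x^+=[1.5124, 0.4490]  P^+=[0.3270 -0.0802; -0.0802 0.1484]
step 3: x^-=[1.6427, 0.4490]  P^-=[0.4530 -0.0232; -0.0232 0.3884]  H_jac=[0.9646 0.2637]  S=[0.5767]  K=[0.7471; 0.1389]  nu=[-3.1529]  x^+=[-0.7128, 0.0112]  P^+=[0.1311 -0.0830; -0.0830 0.3773]

K[0,0] = 0.7471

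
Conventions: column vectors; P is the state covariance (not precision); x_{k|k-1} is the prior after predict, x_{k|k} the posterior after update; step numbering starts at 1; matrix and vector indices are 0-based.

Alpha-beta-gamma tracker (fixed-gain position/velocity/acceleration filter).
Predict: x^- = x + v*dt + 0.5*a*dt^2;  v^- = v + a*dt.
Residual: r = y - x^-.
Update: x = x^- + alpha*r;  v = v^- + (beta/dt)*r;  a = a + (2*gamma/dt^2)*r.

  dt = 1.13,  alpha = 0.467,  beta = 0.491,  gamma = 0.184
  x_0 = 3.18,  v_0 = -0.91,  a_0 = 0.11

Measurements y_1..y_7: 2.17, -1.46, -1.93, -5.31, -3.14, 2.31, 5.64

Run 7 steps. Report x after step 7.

step 1: x_pred=2.2219  r=-0.0519  x^+=2.1977  v^+=-0.8083  a^+=0.0950
step 2: x_pred=1.3450  r=-2.8050  x^+=0.0351  v^+=-1.9197  a^+=-0.7134
step 3: x_pred=-2.5896  r=0.6596  x^+=-2.2816  v^+=-2.4392  a^+=-0.5233
step 4: x_pred=-5.3719  r=0.0619  x^+=-5.3430  v^+=-3.0036  a^+=-0.5054
step 5: x_pred=-9.0597  r=5.9197  x^+=-6.2952  v^+=-1.0025  a^+=1.2006
step 6: x_pred=-6.6615  r=8.9715  x^+=-2.4718  v^+=4.2525  a^+=3.7862
step 7: x_pred=4.7508  r=0.8892  x^+=5.1660  v^+=8.9172  a^+=4.0425

x_post = 5.1660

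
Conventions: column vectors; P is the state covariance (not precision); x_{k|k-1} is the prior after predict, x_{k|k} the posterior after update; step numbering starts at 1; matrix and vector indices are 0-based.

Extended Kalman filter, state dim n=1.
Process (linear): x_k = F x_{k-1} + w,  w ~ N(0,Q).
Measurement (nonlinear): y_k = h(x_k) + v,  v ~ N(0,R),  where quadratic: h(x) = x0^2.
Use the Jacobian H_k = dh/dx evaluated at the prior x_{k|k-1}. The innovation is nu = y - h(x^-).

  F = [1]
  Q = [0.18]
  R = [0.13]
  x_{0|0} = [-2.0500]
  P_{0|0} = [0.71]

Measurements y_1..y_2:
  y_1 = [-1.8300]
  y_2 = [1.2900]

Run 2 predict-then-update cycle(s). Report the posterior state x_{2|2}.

x_post = [-1.1231]

step 1: x^-=[-2.0500]  P^-=[0.8900]  H_jac=[-4.1000]  S=[15.0909]  K=[-0.2418]  nu=[-6.0325]  x^+=[-0.5913]  P^+=[0.0077]
step 2: x^-=[-0.5913]  P^-=[0.1877]  H_jac=[-1.1827]  S=[0.3925]  K=[-0.5655]  nu=[0.9403]  x^+=[-1.1231]  P^+=[0.0622]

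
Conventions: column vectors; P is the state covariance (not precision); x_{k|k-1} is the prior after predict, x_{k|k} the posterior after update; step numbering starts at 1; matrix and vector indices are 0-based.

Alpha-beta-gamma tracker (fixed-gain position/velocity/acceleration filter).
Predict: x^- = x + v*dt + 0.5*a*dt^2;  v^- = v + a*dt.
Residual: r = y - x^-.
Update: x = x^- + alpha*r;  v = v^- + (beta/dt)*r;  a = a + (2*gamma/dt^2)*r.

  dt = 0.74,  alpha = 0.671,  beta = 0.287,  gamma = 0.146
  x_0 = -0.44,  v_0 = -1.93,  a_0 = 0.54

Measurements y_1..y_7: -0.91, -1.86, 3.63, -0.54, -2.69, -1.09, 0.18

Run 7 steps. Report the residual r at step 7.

resid = 2.1192

step 1: x_pred=-1.7203  r=0.8103  x^+=-1.1766  v^+=-1.2161  a^+=0.9721
step 2: x_pred=-1.8104  r=-0.0496  x^+=-1.8437  v^+=-0.5160  a^+=0.9456
step 3: x_pred=-1.9666  r=5.5966  x^+=1.7887  v^+=2.3543  a^+=3.9299
step 4: x_pred=4.6070  r=-5.1470  x^+=1.1533  v^+=3.2663  a^+=1.1854
step 5: x_pred=3.8950  r=-6.5850  x^+=-0.5235  v^+=1.5896  a^+=-2.3259
step 6: x_pred=0.0159  r=-1.1059  x^+=-0.7261  v^+=-0.5605  a^+=-2.9157
step 7: x_pred=-1.9392  r=2.1192  x^+=-0.5172  v^+=-1.8962  a^+=-1.7856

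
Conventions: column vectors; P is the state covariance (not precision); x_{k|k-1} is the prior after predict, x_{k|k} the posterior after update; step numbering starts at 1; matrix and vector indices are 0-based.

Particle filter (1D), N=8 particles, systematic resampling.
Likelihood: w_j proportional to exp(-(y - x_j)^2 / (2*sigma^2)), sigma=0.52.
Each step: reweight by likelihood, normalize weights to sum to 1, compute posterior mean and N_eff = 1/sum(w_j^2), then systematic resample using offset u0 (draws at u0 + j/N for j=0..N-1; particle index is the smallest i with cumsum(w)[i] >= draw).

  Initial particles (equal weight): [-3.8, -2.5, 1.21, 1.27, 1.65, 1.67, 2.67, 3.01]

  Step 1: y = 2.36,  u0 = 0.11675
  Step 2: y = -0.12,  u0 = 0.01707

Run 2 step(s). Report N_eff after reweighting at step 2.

step 1: w=[0.0000, 0.0000, 0.0377, 0.0483, 0.1711, 0.1802, 0.3638, 0.1990]  mean=2.2603  Neff=4.2118  idx=[4, 4, 5, 6, 6, 6, 7, 7]
step 2: w=[0.3476, 0.3476, 0.3047, 0.0001, 0.0001, 0.0001, 0.0000, 0.0000]  mean=1.6563  Neff=2.9902  idx=[0, 0, 0, 1, 1, 1, 2, 2]

N_eff = 2.9902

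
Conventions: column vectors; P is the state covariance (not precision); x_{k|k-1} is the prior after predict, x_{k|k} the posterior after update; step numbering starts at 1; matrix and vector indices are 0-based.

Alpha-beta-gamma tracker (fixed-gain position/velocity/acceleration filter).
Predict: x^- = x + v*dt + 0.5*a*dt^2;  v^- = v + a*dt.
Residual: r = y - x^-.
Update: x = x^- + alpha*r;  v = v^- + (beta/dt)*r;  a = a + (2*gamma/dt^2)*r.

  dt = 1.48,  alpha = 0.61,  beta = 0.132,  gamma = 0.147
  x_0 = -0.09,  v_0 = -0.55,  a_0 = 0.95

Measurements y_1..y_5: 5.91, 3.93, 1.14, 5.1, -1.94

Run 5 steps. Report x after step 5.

x_post = 3.3747

step 1: x_pred=0.1364  r=5.7736  x^+=3.6583  v^+=1.3709  a^+=1.7249
step 2: x_pred=7.5765  r=-3.6465  x^+=5.3521  v^+=3.5986  a^+=1.2355
step 3: x_pred=12.0312  r=-10.8912  x^+=5.3876  v^+=4.4558  a^+=-0.2263
step 4: x_pred=11.7343  r=-6.6343  x^+=7.6874  v^+=3.5291  a^+=-1.1168
step 5: x_pred=11.6873  r=-13.6273  x^+=3.3747  v^+=0.6608  a^+=-2.9459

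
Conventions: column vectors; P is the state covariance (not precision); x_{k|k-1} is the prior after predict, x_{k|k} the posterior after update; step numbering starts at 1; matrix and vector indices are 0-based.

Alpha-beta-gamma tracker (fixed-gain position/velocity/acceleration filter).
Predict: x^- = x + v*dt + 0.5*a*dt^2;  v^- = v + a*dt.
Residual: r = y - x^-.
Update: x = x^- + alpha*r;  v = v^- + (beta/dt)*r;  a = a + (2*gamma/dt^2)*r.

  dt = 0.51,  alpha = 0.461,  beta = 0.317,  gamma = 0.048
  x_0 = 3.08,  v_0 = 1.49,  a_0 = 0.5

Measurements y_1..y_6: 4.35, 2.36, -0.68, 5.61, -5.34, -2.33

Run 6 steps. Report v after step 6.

step 1: x_pred=3.9049  r=0.4451  x^+=4.1101  v^+=2.0216  a^+=0.6643
step 2: x_pred=5.2275  r=-2.8675  x^+=3.9056  v^+=0.5781  a^+=-0.3941
step 3: x_pred=4.1492  r=-4.8292  x^+=1.9229  v^+=-2.6246  a^+=-2.1765
step 4: x_pred=0.3013  r=5.3087  x^+=2.7486  v^+=-0.4349  a^+=-0.2171
step 5: x_pred=2.4986  r=-7.8386  x^+=-1.1150  v^+=-5.4178  a^+=-3.1103
step 6: x_pred=-4.2826  r=1.9526  x^+=-3.3824  v^+=-5.7904  a^+=-2.3896

v_post = -5.7904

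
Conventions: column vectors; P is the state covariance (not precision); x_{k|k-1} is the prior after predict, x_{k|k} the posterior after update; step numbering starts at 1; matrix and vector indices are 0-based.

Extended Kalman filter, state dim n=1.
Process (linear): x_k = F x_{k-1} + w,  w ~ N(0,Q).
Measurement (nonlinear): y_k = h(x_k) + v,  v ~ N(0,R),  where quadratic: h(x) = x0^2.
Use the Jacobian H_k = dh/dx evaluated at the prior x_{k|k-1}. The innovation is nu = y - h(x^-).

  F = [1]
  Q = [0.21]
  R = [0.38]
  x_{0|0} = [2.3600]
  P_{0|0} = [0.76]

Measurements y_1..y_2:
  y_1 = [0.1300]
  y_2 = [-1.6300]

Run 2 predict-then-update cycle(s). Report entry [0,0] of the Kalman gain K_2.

step 1: x^-=[2.3600]  P^-=[0.9700]  H_jac=[4.7200]  S=[21.9900]  K=[0.2082]  nu=[-5.4396]  x^+=[1.2275]  P^+=[0.0168]
step 2: x^-=[1.2275]  P^-=[0.2268]  H_jac=[2.4549]  S=[1.7466]  K=[0.3187]  nu=[-3.1367]  x^+=[0.2277]  P^+=[0.0493]

K[0,0] = 0.3187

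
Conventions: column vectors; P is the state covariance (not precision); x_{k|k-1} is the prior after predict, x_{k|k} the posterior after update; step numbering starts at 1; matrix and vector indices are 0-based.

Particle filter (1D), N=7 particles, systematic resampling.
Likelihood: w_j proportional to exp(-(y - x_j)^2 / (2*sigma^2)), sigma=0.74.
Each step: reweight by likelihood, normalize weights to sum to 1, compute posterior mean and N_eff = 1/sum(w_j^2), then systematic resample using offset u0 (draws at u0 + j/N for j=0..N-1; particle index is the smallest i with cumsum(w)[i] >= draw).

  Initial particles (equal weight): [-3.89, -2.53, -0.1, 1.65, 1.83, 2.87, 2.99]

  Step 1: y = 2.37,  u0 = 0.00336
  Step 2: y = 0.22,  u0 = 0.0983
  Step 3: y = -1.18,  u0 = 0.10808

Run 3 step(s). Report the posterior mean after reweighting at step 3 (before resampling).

post_mean = 1.6902

step 1: w=[0.0000, 0.0000, 0.0013, 0.2153, 0.2649, 0.2751, 0.2434]  mean=2.3571  Neff=3.9771  idx=[3, 3, 4, 4, 5, 5, 6]
step 2: w=[0.3086, 0.3086, 0.1872, 0.1872, 0.0033, 0.0033, 0.0018]  mean=1.7278  Neff=3.8375  idx=[0, 0, 1, 1, 2, 3, 3]
step 3: w=[0.1942, 0.1942, 0.1942, 0.1942, 0.0744, 0.0744, 0.0744]  mean=1.6902  Neff=5.9710  idx=[0, 1, 2, 2, 3, 4, 6]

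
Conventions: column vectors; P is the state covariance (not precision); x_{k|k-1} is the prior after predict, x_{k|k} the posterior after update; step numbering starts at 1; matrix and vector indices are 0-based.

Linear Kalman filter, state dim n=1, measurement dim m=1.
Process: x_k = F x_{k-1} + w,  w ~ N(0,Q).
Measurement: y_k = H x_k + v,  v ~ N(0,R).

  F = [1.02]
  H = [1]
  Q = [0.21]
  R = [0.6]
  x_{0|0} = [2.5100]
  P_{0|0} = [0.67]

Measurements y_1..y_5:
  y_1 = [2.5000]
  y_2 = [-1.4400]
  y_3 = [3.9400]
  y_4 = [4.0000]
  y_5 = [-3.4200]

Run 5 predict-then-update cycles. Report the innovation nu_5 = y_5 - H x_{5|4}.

innov = [-6.4939]

step 1: x^-=[2.5602]  P^-=[0.9071]  S=[1.5071]  K=[0.6019]  nu=[-0.0602]  x^+=[2.5240]  P^+=[0.3611]
step 2: x^-=[2.5744]  P^-=[0.5857]  S=[1.1857]  K=[0.4940]  nu=[-4.0144]  x^+=[0.5914]  P^+=[0.2964]
step 3: x^-=[0.6032]  P^-=[0.5184]  S=[1.1184]  K=[0.4635]  nu=[3.3368]  x^+=[2.1498]  P^+=[0.2781]
step 4: x^-=[2.1928]  P^-=[0.4993]  S=[1.0993]  K=[0.4542]  nu=[1.8072]  x^+=[3.0137]  P^+=[0.2725]
step 5: x^-=[3.0739]  P^-=[0.4935]  S=[1.0935]  K=[0.4513]  nu=[-6.4939]  x^+=[0.1431]  P^+=[0.2708]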